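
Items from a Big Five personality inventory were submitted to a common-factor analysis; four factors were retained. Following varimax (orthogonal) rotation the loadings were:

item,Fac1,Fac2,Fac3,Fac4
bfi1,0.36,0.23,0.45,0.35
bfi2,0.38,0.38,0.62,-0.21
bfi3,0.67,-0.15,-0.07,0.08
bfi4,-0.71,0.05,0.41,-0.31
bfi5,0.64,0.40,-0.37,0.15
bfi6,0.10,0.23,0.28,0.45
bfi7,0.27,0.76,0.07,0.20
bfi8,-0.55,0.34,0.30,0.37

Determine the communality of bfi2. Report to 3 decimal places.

h² = 0.38² + 0.38² + 0.62² + (-0.21)² = 0.1444 + 0.1444 + 0.3844 + 0.0441 = 0.7173

0.717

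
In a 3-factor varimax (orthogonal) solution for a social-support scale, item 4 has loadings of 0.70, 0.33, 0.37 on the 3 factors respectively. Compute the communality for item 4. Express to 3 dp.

0.736

h² = 0.70² + 0.33² + 0.37² = 0.4900 + 0.1089 + 0.1369 = 0.7358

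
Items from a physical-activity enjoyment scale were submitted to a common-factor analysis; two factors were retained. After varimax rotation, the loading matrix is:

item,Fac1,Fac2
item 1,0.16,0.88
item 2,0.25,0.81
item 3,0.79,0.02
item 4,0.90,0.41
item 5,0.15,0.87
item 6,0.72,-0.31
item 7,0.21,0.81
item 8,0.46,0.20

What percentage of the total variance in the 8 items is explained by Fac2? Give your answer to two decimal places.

SS loadings for Fac2 = 0.88² + 0.81² + 0.02² + 0.41² + 0.87² + (-0.31)² + 0.81² + 0.20² = 3.1481
With 8 standardized items, total variance = 8. Proportion = 3.1481/8 = 0.3935 → 39.35%.

39.35%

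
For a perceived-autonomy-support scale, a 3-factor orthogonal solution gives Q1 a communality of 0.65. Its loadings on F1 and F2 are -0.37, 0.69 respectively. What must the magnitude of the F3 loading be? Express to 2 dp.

0.19

Under orthogonal rotation h² = Σλ², so λ_F3² = h² − (0.6130) = 0.65 − 0.6130 = 0.0370.
|λ| = √0.0370 = 0.1924.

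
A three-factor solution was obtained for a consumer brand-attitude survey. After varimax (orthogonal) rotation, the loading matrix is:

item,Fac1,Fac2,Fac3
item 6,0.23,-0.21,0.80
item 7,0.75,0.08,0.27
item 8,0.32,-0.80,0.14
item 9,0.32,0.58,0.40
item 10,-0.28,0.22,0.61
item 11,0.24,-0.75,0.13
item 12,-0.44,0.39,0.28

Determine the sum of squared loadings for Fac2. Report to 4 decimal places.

SS loadings for Fac2 = (-0.21)² + 0.08² + (-0.80)² + 0.58² + 0.22² + (-0.75)² + 0.39² = 0.0441 + 0.0064 + 0.6400 + 0.3364 + 0.0484 + 0.5625 + 0.1521 = 1.7899

1.7899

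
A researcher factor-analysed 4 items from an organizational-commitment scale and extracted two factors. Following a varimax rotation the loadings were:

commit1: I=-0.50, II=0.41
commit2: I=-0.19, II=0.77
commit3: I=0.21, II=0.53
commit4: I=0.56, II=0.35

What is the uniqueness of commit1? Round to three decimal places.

0.582

h² = (-0.50)² + 0.41² = 0.2500 + 0.1681 = 0.4181
Uniqueness u² = 1 − h² = 1 − 0.4181 = 0.5819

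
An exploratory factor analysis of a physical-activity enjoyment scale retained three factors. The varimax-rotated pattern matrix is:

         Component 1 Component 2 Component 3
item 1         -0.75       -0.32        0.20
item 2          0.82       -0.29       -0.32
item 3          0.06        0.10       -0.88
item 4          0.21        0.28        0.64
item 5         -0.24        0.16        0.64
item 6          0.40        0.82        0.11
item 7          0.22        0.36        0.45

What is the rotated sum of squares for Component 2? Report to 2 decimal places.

1.10

SS loadings for Component 2 = (-0.32)² + (-0.29)² + 0.10² + 0.28² + 0.16² + 0.82² + 0.36² = 0.1024 + 0.0841 + 0.0100 + 0.0784 + 0.0256 + 0.6724 + 0.1296 = 1.1025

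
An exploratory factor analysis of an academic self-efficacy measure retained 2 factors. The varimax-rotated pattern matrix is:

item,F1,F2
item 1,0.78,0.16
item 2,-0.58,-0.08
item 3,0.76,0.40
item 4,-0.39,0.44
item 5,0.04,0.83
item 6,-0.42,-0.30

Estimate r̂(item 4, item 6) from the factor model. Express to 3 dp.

0.032

r̂ = Σ λ_i·λ_j across factors = (-0.39)(-0.42) + (0.44)(-0.30)
  = +0.1638 -0.1320 = 0.0318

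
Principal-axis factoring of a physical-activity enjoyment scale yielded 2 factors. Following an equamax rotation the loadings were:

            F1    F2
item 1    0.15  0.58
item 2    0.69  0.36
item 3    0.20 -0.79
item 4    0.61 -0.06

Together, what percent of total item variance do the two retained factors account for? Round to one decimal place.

50.1%

SS loadings by factor: 0.9107, 1.0937; total = 2.0044.
Total variance with 4 standardized items is 4, so the solution explains 2.0044/4 = 0.5011 = 50.11%.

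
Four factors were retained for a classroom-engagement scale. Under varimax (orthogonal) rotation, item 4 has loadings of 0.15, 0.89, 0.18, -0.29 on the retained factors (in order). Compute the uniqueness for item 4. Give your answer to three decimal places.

0.069

h² = 0.15² + 0.89² + 0.18² + (-0.29)² = 0.0225 + 0.7921 + 0.0324 + 0.0841 = 0.9311
Uniqueness u² = 1 − h² = 1 − 0.9311 = 0.0689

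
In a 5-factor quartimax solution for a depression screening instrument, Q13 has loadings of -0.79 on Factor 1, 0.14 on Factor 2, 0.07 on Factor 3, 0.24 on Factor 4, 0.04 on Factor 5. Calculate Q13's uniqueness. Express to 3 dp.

0.292

h² = (-0.79)² + 0.14² + 0.07² + 0.24² + 0.04² = 0.6241 + 0.0196 + 0.0049 + 0.0576 + 0.0016 = 0.7078
Uniqueness u² = 1 − h² = 1 − 0.7078 = 0.2922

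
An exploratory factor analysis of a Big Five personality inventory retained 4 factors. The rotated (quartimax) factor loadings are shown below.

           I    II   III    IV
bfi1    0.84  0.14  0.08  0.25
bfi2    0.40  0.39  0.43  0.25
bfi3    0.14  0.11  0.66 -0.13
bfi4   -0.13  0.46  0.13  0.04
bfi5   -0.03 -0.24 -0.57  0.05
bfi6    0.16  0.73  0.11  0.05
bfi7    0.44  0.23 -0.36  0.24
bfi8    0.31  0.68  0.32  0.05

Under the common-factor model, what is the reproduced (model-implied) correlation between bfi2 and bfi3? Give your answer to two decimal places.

0.35

r̂ = Σ λ_i·λ_j across factors = (0.40)(0.14) + (0.39)(0.11) + (0.43)(0.66) + (0.25)(-0.13)
  = +0.0560 +0.0429 +0.2838 -0.0325 = 0.3502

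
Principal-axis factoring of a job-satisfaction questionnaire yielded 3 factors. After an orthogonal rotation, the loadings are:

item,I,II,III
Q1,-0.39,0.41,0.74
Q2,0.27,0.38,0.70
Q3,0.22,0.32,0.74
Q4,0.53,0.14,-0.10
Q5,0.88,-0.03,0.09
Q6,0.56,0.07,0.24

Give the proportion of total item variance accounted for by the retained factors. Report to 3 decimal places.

0.624

SS loadings by factor: 1.6423, 0.4403, 1.6609; total = 3.7435.
Total variance with 6 standardized items is 6, so the solution explains 3.7435/6 = 0.6239.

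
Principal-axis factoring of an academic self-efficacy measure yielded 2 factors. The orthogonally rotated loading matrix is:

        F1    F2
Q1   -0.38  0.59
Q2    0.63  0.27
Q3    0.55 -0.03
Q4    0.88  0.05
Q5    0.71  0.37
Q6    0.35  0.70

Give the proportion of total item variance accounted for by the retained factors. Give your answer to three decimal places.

0.549

Communalities: 0.4925, 0.4698, 0.3034, 0.7769, 0.6410, 0.6125; Σh² = 3.2961.
Total variance with 6 standardized items is 6, so the solution explains 3.2961/6 = 0.5494.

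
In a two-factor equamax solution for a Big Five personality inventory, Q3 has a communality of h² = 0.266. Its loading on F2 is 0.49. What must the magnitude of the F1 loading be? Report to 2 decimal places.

Under orthogonal rotation h² = Σλ², so λ_F1² = h² − (0.2401) = 0.266 − 0.2401 = 0.0259.
|λ| = √0.0259 = 0.1609.

0.16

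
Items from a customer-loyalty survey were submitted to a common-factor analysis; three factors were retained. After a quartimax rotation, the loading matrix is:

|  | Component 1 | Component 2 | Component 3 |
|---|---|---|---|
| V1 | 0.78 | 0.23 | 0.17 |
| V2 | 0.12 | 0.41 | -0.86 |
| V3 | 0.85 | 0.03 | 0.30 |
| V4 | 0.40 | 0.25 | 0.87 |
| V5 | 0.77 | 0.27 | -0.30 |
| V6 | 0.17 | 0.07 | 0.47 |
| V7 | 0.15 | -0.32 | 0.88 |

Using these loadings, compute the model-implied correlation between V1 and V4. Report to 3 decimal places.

r̂ = Σ λ_i·λ_j across factors = (0.78)(0.40) + (0.23)(0.25) + (0.17)(0.87)
  = +0.3120 +0.0575 +0.1479 = 0.5174

0.517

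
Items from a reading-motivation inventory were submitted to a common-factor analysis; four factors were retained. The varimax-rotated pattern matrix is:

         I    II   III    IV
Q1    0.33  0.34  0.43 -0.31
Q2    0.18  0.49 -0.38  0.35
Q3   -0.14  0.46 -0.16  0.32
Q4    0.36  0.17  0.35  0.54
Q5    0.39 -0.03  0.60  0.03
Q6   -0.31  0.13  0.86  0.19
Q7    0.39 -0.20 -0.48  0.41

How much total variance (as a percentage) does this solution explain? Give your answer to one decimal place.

Communalities: 0.5055, 0.5394, 0.3592, 0.5726, 0.5139, 0.8887, 0.5906; Σh² = 3.9699.
Total variance with 7 standardized items is 7, so the solution explains 3.9699/7 = 0.5671 = 56.71%.

56.7%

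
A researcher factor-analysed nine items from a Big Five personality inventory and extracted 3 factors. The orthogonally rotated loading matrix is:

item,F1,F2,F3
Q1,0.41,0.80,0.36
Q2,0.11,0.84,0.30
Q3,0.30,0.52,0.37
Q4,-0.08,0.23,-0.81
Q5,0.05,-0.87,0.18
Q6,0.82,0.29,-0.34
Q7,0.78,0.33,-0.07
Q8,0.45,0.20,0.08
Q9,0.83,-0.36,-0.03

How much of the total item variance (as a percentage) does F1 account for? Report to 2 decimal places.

27.24%

SS loadings for F1 = 0.41² + 0.11² + 0.30² + (-0.08)² + 0.05² + 0.82² + 0.78² + 0.45² + 0.83² = 2.4513
With 9 standardized items, total variance = 9. Proportion = 2.4513/9 = 0.2724 → 27.24%.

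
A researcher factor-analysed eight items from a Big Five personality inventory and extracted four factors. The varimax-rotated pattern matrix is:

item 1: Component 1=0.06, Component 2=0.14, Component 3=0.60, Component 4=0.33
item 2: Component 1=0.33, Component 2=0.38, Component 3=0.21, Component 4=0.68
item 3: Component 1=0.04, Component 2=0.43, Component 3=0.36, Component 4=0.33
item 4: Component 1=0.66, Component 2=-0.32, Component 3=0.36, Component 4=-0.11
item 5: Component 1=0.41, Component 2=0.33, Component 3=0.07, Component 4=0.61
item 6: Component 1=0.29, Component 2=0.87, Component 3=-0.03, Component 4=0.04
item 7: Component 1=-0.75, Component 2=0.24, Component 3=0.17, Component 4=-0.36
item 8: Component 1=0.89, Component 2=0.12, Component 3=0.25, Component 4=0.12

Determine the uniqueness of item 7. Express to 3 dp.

0.221

h² = (-0.75)² + 0.24² + 0.17² + (-0.36)² = 0.5625 + 0.0576 + 0.0289 + 0.1296 = 0.7786
Uniqueness u² = 1 − h² = 1 − 0.7786 = 0.2214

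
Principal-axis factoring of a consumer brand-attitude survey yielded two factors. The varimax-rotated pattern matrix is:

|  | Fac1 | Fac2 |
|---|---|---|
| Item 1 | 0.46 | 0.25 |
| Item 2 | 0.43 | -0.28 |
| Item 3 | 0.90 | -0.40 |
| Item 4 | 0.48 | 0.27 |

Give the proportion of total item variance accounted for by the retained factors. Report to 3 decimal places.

SS loadings by factor: 1.4369, 0.3738; total = 1.8107.
Total variance with 4 standardized items is 4, so the solution explains 1.8107/4 = 0.4527.

0.453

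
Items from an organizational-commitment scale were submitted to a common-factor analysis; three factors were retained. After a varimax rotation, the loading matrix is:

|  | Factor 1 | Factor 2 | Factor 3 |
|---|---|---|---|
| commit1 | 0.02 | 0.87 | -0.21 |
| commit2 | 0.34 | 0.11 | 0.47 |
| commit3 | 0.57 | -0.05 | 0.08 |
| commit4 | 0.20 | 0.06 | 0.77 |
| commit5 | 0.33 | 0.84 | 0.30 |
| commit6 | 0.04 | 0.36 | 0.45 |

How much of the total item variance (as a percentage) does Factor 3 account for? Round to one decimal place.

SS loadings for Factor 3 = (-0.21)² + 0.47² + 0.08² + 0.77² + 0.30² + 0.45² = 1.1568
With 6 standardized items, total variance = 6. Proportion = 1.1568/6 = 0.1928 → 19.28%.

19.3%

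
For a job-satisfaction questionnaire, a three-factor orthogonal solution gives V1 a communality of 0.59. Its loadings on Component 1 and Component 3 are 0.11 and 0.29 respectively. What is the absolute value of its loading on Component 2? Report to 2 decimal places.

Under orthogonal rotation h² = Σλ², so λ_Component 2² = h² − (0.0962) = 0.59 − 0.0962 = 0.4938.
|λ| = √0.4938 = 0.7027.

0.70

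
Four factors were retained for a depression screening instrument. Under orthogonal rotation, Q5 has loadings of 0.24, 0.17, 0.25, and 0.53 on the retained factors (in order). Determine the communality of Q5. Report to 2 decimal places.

0.43

h² = 0.24² + 0.17² + 0.25² + 0.53² = 0.0576 + 0.0289 + 0.0625 + 0.2809 = 0.4299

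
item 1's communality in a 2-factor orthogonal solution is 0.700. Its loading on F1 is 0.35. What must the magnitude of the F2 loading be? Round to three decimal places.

0.760

Under orthogonal rotation h² = Σλ², so λ_F2² = h² − (0.1225) = 0.700 − 0.1225 = 0.5775.
|λ| = √0.5775 = 0.7599.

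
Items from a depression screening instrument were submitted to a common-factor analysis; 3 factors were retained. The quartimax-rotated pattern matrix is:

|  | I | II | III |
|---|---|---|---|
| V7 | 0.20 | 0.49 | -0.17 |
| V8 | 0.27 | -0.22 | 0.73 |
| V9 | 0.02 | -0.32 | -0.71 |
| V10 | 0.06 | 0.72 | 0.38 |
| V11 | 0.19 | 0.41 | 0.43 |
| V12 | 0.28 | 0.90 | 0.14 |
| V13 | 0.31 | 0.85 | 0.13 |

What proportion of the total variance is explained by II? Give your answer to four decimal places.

0.3728

SS loadings for II = 0.49² + (-0.22)² + (-0.32)² + 0.72² + 0.41² + 0.90² + 0.85² = 2.6099
Proportion of variance = 2.6099 / 7 = 0.3728.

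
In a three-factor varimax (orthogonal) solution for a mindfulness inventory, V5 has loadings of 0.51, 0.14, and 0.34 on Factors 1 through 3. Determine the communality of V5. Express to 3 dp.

0.395

h² = 0.51² + 0.14² + 0.34² = 0.2601 + 0.0196 + 0.1156 = 0.3953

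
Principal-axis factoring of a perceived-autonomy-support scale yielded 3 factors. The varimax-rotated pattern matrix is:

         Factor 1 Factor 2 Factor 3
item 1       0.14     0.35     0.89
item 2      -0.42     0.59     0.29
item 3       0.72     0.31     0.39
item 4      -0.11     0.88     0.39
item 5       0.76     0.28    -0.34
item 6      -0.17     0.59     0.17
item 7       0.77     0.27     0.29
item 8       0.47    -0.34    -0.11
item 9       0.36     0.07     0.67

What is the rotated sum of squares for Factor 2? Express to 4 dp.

1.9610

SS loadings for Factor 2 = 0.35² + 0.59² + 0.31² + 0.88² + 0.28² + 0.59² + 0.27² + (-0.34)² + 0.07² = 0.1225 + 0.3481 + 0.0961 + 0.7744 + 0.0784 + 0.3481 + 0.0729 + 0.1156 + 0.0049 = 1.9610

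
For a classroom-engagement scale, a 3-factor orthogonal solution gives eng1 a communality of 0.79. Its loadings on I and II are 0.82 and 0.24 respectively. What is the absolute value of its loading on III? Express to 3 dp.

0.245

Under orthogonal rotation h² = Σλ², so λ_III² = h² − (0.7300) = 0.79 − 0.7300 = 0.0600.
|λ| = √0.0600 = 0.2449.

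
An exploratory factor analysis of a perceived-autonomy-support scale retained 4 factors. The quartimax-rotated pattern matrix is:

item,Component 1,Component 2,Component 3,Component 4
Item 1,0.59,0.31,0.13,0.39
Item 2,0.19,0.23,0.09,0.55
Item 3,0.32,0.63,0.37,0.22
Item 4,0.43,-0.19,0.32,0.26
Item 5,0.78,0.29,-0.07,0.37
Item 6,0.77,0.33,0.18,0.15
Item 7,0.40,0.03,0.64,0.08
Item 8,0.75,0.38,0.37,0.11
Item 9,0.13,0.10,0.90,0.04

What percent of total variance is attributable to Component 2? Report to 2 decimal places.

10.34%

SS loadings for Component 2 = 0.31² + 0.23² + 0.63² + (-0.19)² + 0.29² + 0.33² + 0.03² + 0.38² + 0.10² = 0.9303
With 9 standardized items, total variance = 9. Proportion = 0.9303/9 = 0.1034 → 10.34%.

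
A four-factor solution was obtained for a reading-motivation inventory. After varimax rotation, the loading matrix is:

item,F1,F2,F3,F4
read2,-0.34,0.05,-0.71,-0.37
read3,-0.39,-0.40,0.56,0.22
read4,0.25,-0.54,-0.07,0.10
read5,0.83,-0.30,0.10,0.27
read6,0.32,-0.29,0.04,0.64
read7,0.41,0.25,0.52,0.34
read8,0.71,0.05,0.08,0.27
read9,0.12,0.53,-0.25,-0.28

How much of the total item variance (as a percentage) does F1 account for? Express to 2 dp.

22.60%

SS loadings for F1 = (-0.34)² + (-0.39)² + 0.25² + 0.83² + 0.32² + 0.41² + 0.71² + 0.12² = 1.8081
With 8 standardized items, total variance = 8. Proportion = 1.8081/8 = 0.2260 → 22.60%.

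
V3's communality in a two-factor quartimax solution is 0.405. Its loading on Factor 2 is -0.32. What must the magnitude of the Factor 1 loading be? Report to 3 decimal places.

Under orthogonal rotation h² = Σλ², so λ_Factor 1² = h² − (0.1024) = 0.405 − 0.1024 = 0.3026.
|λ| = √0.3026 = 0.5501.

0.550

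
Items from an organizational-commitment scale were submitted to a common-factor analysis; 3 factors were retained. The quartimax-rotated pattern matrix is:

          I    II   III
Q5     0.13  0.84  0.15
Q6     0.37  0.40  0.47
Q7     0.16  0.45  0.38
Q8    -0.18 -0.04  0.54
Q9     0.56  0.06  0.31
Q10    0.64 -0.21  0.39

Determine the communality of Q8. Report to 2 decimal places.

0.33

h² = (-0.18)² + (-0.04)² + 0.54² = 0.0324 + 0.0016 + 0.2916 = 0.3256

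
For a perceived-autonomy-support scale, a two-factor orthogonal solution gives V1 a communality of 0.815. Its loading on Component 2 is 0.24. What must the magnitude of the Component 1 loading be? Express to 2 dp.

0.87

Under orthogonal rotation h² = Σλ², so λ_Component 1² = h² − (0.0576) = 0.815 − 0.0576 = 0.7574.
|λ| = √0.7574 = 0.8703.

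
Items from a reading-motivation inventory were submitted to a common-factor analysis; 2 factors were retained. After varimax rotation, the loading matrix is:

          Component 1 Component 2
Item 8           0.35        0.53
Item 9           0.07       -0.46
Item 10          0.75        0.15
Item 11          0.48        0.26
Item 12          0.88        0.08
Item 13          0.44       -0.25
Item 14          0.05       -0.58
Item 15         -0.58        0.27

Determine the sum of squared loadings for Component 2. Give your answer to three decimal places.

1.061

SS loadings for Component 2 = 0.53² + (-0.46)² + 0.15² + 0.26² + 0.08² + (-0.25)² + (-0.58)² + 0.27² = 0.2809 + 0.2116 + 0.0225 + 0.0676 + 0.0064 + 0.0625 + 0.3364 + 0.0729 = 1.0608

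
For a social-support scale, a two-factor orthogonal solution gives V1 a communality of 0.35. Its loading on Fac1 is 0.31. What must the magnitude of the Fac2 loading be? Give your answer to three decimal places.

Under orthogonal rotation h² = Σλ², so λ_Fac2² = h² − (0.0961) = 0.35 − 0.0961 = 0.2539.
|λ| = √0.2539 = 0.5039.

0.504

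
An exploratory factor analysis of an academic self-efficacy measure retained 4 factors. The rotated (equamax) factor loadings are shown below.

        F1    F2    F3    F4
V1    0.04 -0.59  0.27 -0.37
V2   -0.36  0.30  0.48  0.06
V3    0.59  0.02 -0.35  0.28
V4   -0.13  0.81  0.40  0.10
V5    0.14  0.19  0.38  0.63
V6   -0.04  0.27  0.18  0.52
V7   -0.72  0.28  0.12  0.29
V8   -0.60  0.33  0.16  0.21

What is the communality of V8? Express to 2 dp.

0.54

h² = (-0.60)² + 0.33² + 0.16² + 0.21² = 0.3600 + 0.1089 + 0.0256 + 0.0441 = 0.5386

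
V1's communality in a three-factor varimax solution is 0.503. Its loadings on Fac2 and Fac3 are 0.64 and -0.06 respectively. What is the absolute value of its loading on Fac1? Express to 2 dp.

Under orthogonal rotation h² = Σλ², so λ_Fac1² = h² − (0.4132) = 0.503 − 0.4132 = 0.0898.
|λ| = √0.0898 = 0.2997.

0.30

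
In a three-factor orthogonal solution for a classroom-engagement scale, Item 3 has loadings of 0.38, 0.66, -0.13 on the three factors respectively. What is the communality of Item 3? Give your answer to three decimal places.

h² = 0.38² + 0.66² + (-0.13)² = 0.1444 + 0.4356 + 0.0169 = 0.5969

0.597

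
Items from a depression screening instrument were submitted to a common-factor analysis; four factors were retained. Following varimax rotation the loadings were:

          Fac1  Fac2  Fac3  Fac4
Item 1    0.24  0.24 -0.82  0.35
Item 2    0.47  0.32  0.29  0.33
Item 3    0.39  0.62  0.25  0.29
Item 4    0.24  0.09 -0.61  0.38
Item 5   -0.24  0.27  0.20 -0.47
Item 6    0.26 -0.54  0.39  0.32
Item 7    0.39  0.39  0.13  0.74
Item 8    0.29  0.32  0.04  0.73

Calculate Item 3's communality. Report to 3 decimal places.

0.683

h² = 0.39² + 0.62² + 0.25² + 0.29² = 0.1521 + 0.3844 + 0.0625 + 0.0841 = 0.6831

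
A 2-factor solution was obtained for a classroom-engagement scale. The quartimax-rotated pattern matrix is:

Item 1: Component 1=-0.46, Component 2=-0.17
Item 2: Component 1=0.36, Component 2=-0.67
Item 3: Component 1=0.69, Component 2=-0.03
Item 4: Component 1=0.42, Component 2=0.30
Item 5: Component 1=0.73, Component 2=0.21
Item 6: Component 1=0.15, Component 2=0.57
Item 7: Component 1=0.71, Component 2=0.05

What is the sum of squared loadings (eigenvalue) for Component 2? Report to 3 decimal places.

0.940

SS loadings for Component 2 = (-0.17)² + (-0.67)² + (-0.03)² + 0.30² + 0.21² + 0.57² + 0.05² = 0.0289 + 0.4489 + 0.0009 + 0.0900 + 0.0441 + 0.3249 + 0.0025 = 0.9402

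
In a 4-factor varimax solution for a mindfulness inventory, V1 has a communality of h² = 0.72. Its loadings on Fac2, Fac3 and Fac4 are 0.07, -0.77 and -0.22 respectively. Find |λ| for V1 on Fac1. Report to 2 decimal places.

Under orthogonal rotation h² = Σλ², so λ_Fac1² = h² − (0.6462) = 0.72 − 0.6462 = 0.0738.
|λ| = √0.0738 = 0.2717.

0.27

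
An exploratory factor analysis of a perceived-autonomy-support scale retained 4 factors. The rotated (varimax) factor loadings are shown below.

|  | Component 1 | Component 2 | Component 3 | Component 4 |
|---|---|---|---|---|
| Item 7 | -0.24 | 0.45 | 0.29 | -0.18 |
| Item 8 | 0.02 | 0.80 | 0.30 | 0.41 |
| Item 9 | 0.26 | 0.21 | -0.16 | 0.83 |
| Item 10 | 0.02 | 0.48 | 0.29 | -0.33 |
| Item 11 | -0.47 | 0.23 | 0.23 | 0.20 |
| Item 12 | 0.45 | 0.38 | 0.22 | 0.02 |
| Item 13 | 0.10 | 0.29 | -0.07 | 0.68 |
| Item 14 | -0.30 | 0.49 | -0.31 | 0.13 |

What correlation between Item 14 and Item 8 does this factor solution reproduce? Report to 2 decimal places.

r̂ = Σ λ_i·λ_j across factors = (-0.30)(0.02) + (0.49)(0.80) + (-0.31)(0.30) + (0.13)(0.41)
  = -0.0060 +0.3920 -0.0930 +0.0533 = 0.3463

0.35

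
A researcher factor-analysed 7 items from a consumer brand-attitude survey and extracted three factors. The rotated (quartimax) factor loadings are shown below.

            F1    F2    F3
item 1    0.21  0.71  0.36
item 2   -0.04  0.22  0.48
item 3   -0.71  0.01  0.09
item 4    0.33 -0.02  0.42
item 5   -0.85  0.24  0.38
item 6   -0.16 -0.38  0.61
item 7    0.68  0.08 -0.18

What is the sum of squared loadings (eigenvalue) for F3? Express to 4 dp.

1.0934

SS loadings for F3 = 0.36² + 0.48² + 0.09² + 0.42² + 0.38² + 0.61² + (-0.18)² = 0.1296 + 0.2304 + 0.0081 + 0.1764 + 0.1444 + 0.3721 + 0.0324 = 1.0934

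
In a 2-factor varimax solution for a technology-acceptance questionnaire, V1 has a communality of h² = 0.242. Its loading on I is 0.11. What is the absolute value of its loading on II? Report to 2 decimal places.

Under orthogonal rotation h² = Σλ², so λ_II² = h² − (0.0121) = 0.242 − 0.0121 = 0.2299.
|λ| = √0.2299 = 0.4795.

0.48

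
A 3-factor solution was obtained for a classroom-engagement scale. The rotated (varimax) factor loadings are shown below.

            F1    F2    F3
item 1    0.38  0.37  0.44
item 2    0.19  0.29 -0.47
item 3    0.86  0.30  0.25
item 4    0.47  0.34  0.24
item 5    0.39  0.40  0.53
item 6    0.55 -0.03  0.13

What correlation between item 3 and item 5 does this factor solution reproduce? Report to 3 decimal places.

0.588

r̂ = Σ λ_i·λ_j across factors = (0.86)(0.39) + (0.30)(0.40) + (0.25)(0.53)
  = +0.3354 +0.1200 +0.1325 = 0.5879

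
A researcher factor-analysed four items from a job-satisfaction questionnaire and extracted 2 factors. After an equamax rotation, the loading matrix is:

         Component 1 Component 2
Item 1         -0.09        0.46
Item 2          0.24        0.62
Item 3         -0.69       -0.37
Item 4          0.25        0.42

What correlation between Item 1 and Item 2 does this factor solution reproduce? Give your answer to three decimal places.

r̂ = Σ λ_i·λ_j across factors = (-0.09)(0.24) + (0.46)(0.62)
  = -0.0216 +0.2852 = 0.2636

0.264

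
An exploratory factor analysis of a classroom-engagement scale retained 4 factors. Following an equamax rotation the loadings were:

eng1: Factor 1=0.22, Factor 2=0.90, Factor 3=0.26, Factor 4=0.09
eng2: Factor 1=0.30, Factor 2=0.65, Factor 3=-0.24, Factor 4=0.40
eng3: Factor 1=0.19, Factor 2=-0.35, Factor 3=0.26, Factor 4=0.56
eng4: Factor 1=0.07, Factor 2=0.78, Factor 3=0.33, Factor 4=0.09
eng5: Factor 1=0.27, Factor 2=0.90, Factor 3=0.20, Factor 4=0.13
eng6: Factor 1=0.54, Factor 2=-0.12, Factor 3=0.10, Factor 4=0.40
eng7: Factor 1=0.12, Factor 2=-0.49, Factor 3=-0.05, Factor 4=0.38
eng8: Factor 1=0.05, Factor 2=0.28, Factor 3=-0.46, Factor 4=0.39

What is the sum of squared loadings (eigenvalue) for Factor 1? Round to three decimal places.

SS loadings for Factor 1 = 0.22² + 0.30² + 0.19² + 0.07² + 0.27² + 0.54² + 0.12² + 0.05² = 0.0484 + 0.0900 + 0.0361 + 0.0049 + 0.0729 + 0.2916 + 0.0144 + 0.0025 = 0.5608

0.561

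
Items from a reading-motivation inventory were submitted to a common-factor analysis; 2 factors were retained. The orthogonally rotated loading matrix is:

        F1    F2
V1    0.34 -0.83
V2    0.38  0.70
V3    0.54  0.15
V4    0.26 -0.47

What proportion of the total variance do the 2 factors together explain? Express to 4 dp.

0.5104

Communalities: 0.8045, 0.6344, 0.3141, 0.2885; Σh² = 2.0415.
Total variance with 4 standardized items is 4, so the solution explains 2.0415/4 = 0.5104.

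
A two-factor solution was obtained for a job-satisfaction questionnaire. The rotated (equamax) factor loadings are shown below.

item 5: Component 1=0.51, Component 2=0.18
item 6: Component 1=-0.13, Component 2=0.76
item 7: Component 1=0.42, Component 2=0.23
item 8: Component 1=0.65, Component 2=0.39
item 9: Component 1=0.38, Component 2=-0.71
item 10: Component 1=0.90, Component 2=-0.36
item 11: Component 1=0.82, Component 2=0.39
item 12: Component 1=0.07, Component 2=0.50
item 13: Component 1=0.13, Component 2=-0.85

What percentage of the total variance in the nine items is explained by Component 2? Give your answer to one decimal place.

28.6%

SS loadings for Component 2 = 0.18² + 0.76² + 0.23² + 0.39² + (-0.71)² + (-0.36)² + 0.39² + 0.50² + (-0.85)² = 2.5733
With 9 standardized items, total variance = 9. Proportion = 2.5733/9 = 0.2859 → 28.59%.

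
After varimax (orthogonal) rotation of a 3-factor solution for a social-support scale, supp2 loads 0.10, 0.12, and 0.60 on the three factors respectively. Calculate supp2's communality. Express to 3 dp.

h² = 0.10² + 0.12² + 0.60² = 0.0100 + 0.0144 + 0.3600 = 0.3844

0.384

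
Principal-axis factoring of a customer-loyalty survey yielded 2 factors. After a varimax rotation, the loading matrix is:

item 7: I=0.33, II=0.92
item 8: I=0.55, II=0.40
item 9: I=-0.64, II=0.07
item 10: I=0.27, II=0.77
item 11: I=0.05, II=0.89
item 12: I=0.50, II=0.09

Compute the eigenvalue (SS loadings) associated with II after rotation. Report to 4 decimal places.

SS loadings for II = 0.92² + 0.40² + 0.07² + 0.77² + 0.89² + 0.09² = 0.8464 + 0.1600 + 0.0049 + 0.5929 + 0.7921 + 0.0081 = 2.4044

2.4044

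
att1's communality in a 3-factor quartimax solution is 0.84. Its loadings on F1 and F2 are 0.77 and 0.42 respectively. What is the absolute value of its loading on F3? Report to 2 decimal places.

0.27

Under orthogonal rotation h² = Σλ², so λ_F3² = h² − (0.7693) = 0.84 − 0.7693 = 0.0707.
|λ| = √0.0707 = 0.2659.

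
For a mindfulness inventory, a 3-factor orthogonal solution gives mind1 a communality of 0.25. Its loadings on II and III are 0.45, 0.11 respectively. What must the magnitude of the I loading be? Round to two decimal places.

0.19

Under orthogonal rotation h² = Σλ², so λ_I² = h² − (0.2146) = 0.25 − 0.2146 = 0.0354.
|λ| = √0.0354 = 0.1881.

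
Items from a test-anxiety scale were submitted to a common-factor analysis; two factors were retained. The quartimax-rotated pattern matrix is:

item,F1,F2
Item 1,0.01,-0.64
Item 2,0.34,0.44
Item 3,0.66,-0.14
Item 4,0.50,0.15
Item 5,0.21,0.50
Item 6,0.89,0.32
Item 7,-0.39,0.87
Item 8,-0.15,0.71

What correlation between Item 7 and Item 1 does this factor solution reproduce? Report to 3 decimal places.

r̂ = Σ λ_i·λ_j across factors = (-0.39)(0.01) + (0.87)(-0.64)
  = -0.0039 -0.5568 = -0.5607

-0.561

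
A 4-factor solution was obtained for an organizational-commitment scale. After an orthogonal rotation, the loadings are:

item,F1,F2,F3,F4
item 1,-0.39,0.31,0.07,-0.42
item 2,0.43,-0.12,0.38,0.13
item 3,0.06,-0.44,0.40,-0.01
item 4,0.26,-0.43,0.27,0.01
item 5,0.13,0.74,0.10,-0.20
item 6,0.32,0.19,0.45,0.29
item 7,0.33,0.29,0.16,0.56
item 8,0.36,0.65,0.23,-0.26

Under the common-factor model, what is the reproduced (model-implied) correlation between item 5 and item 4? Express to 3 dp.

-0.259

r̂ = Σ λ_i·λ_j across factors = (0.13)(0.26) + (0.74)(-0.43) + (0.10)(0.27) + (-0.20)(0.01)
  = +0.0338 -0.3182 +0.0270 -0.0020 = -0.2594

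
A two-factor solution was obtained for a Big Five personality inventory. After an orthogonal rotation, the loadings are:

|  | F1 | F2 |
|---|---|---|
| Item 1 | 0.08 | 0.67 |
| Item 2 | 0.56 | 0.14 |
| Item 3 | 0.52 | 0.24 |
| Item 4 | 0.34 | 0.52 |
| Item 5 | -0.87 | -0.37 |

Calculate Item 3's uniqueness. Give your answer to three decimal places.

0.672

h² = 0.52² + 0.24² = 0.2704 + 0.0576 = 0.3280
Uniqueness u² = 1 − h² = 1 − 0.3280 = 0.6720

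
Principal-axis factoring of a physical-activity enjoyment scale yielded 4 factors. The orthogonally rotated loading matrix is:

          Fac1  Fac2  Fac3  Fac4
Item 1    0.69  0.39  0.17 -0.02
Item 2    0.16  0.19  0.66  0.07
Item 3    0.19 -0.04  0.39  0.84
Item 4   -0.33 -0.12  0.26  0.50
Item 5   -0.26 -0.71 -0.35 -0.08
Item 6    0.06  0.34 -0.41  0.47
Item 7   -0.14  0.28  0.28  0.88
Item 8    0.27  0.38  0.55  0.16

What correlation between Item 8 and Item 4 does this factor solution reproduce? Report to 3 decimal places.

0.088

r̂ = Σ λ_i·λ_j across factors = (0.27)(-0.33) + (0.38)(-0.12) + (0.55)(0.26) + (0.16)(0.50)
  = -0.0891 -0.0456 +0.1430 +0.0800 = 0.0883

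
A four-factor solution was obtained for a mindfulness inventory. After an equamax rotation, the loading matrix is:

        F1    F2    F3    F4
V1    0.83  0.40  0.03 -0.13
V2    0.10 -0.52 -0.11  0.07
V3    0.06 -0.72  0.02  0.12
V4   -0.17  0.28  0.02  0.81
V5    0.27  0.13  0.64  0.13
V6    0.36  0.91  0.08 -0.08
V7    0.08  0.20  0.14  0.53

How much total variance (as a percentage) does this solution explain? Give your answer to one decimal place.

61.4%

Communalities: 0.8667, 0.2974, 0.5368, 0.7638, 0.5163, 0.9705, 0.3469; Σh² = 4.2984.
Total variance with 7 standardized items is 7, so the solution explains 4.2984/7 = 0.6141 = 61.41%.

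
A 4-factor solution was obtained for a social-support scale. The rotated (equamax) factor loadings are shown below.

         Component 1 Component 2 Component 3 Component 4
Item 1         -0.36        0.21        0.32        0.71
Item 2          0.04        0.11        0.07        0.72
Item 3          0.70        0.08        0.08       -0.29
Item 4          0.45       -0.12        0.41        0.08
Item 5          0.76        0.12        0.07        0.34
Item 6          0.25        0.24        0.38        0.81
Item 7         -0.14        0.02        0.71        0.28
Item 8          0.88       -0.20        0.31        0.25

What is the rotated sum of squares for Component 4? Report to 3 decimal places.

2.026

SS loadings for Component 4 = 0.71² + 0.72² + (-0.29)² + 0.08² + 0.34² + 0.81² + 0.28² + 0.25² = 0.5041 + 0.5184 + 0.0841 + 0.0064 + 0.1156 + 0.6561 + 0.0784 + 0.0625 = 2.0256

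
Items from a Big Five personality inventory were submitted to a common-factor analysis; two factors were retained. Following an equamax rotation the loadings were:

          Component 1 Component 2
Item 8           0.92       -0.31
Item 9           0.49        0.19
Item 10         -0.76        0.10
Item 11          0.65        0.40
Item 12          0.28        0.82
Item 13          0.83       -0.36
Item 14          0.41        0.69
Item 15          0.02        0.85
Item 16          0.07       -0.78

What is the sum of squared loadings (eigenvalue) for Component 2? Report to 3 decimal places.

2.911

SS loadings for Component 2 = (-0.31)² + 0.19² + 0.10² + 0.40² + 0.82² + (-0.36)² + 0.69² + 0.85² + (-0.78)² = 0.0961 + 0.0361 + 0.0100 + 0.1600 + 0.6724 + 0.1296 + 0.4761 + 0.7225 + 0.6084 = 2.9112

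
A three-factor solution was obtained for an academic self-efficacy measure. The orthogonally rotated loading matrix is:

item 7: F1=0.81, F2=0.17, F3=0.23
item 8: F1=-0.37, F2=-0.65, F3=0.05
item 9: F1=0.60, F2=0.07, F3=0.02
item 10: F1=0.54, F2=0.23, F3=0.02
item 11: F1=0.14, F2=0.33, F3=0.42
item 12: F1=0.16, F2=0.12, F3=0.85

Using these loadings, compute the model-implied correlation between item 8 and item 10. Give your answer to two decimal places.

-0.35

r̂ = Σ λ_i·λ_j across factors = (-0.37)(0.54) + (-0.65)(0.23) + (0.05)(0.02)
  = -0.1998 -0.1495 +0.0010 = -0.3483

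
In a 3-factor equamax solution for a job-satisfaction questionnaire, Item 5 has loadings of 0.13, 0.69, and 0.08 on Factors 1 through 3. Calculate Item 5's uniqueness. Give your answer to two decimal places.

h² = 0.13² + 0.69² + 0.08² = 0.0169 + 0.4761 + 0.0064 = 0.4994
Uniqueness u² = 1 − h² = 1 − 0.4994 = 0.5006

0.50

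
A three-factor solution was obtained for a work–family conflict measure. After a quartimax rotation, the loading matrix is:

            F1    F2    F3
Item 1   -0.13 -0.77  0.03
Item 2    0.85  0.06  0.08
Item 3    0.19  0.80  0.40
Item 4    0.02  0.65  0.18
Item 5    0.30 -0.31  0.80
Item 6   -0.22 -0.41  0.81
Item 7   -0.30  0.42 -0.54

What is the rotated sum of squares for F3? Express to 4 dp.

1.7874

SS loadings for F3 = 0.03² + 0.08² + 0.40² + 0.18² + 0.80² + 0.81² + (-0.54)² = 0.0009 + 0.0064 + 0.1600 + 0.0324 + 0.6400 + 0.6561 + 0.2916 = 1.7874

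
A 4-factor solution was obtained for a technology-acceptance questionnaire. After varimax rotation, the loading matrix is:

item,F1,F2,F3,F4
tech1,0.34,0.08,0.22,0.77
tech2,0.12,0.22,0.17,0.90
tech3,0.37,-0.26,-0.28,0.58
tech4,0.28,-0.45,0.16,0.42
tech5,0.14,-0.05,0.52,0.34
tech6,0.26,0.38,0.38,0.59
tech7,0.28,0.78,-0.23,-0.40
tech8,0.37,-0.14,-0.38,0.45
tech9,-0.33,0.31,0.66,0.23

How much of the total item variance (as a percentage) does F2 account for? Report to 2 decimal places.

SS loadings for F2 = 0.08² + 0.22² + (-0.26)² + (-0.45)² + (-0.05)² + 0.38² + 0.78² + (-0.14)² + 0.31² = 1.1959
With 9 standardized items, total variance = 9. Proportion = 1.1959/9 = 0.1329 → 13.29%.

13.29%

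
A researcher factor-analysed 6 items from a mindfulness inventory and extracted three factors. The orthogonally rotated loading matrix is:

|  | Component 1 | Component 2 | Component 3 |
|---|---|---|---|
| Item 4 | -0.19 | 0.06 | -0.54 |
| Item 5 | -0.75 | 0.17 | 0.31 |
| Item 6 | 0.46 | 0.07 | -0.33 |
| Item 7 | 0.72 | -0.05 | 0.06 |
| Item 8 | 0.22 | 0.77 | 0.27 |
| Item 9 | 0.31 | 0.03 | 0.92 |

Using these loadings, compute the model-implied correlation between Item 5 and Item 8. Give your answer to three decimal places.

0.050

r̂ = Σ λ_i·λ_j across factors = (-0.75)(0.22) + (0.17)(0.77) + (0.31)(0.27)
  = -0.1650 +0.1309 +0.0837 = 0.0496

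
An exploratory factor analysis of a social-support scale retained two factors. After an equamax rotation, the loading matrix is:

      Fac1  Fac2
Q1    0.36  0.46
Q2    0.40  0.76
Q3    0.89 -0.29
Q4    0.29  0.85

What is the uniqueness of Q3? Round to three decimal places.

h² = 0.89² + (-0.29)² = 0.7921 + 0.0841 = 0.8762
Uniqueness u² = 1 − h² = 1 − 0.8762 = 0.1238

0.124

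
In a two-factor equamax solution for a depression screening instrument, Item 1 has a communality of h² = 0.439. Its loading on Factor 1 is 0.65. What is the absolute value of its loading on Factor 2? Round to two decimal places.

0.13

Under orthogonal rotation h² = Σλ², so λ_Factor 2² = h² − (0.4225) = 0.439 − 0.4225 = 0.0165.
|λ| = √0.0165 = 0.1285.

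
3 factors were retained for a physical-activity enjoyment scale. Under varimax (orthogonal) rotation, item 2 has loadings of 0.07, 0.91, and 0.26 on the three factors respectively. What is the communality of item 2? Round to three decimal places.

0.901

h² = 0.07² + 0.91² + 0.26² = 0.0049 + 0.8281 + 0.0676 = 0.9006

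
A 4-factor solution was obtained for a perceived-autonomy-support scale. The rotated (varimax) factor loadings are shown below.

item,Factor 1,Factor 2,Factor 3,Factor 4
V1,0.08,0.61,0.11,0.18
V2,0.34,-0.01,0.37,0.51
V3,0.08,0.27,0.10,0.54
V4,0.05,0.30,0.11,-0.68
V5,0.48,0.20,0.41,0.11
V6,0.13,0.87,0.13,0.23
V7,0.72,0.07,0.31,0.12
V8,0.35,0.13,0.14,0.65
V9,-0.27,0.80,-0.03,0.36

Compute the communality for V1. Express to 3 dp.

h² = 0.08² + 0.61² + 0.11² + 0.18² = 0.0064 + 0.3721 + 0.0121 + 0.0324 = 0.4230

0.423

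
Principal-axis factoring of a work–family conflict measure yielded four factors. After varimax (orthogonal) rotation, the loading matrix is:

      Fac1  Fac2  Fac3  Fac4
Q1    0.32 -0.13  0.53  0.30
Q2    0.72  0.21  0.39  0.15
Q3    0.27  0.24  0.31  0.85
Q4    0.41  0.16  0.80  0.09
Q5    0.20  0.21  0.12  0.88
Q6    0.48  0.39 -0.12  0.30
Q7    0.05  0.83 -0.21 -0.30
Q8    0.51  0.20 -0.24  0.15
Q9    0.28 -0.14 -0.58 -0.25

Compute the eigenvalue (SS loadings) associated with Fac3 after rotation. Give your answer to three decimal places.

1.636

SS loadings for Fac3 = 0.53² + 0.39² + 0.31² + 0.80² + 0.12² + (-0.12)² + (-0.21)² + (-0.24)² + (-0.58)² = 0.2809 + 0.1521 + 0.0961 + 0.6400 + 0.0144 + 0.0144 + 0.0441 + 0.0576 + 0.3364 = 1.6360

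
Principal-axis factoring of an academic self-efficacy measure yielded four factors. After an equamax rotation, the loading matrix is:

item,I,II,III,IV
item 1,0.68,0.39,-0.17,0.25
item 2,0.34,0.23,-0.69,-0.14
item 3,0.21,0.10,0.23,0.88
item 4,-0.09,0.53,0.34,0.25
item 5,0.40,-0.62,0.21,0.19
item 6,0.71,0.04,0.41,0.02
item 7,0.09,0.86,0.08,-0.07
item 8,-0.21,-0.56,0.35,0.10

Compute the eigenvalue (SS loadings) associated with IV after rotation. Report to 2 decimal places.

SS loadings for IV = 0.25² + (-0.14)² + 0.88² + 0.25² + 0.19² + 0.02² + (-0.07)² + 0.10² = 0.0625 + 0.0196 + 0.7744 + 0.0625 + 0.0361 + 0.0004 + 0.0049 + 0.0100 = 0.9704

0.97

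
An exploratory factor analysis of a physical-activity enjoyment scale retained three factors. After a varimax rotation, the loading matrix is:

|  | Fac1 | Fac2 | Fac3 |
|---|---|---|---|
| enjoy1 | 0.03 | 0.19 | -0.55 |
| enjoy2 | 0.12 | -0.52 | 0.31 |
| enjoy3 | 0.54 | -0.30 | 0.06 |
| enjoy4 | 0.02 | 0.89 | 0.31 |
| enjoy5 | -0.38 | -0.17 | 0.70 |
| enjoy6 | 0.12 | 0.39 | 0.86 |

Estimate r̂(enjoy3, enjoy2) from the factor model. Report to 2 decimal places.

0.24

r̂ = Σ λ_i·λ_j across factors = (0.54)(0.12) + (-0.30)(-0.52) + (0.06)(0.31)
  = +0.0648 +0.1560 +0.0186 = 0.2394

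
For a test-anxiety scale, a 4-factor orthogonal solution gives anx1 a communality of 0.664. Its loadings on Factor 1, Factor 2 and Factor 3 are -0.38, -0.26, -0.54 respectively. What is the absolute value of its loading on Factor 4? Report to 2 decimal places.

Under orthogonal rotation h² = Σλ², so λ_Factor 4² = h² − (0.5036) = 0.664 − 0.5036 = 0.1604.
|λ| = √0.1604 = 0.4005.

0.40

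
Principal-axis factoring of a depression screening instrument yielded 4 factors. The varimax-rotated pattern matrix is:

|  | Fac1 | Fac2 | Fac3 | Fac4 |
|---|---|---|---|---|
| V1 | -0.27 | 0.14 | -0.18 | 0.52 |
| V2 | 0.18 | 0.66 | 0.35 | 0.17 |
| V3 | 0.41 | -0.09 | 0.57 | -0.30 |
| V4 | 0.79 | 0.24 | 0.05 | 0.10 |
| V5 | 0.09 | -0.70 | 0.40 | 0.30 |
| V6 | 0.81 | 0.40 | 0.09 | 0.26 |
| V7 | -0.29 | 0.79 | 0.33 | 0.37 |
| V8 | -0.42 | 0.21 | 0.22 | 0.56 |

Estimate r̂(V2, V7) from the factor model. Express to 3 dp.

0.648

r̂ = Σ λ_i·λ_j across factors = (0.18)(-0.29) + (0.66)(0.79) + (0.35)(0.33) + (0.17)(0.37)
  = -0.0522 +0.5214 +0.1155 +0.0629 = 0.6476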